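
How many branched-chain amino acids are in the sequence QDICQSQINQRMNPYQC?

The BCAAs are Val, Leu, and Ile — aliphatic side chains with a branch point.
Matching residues: I3, I8.

2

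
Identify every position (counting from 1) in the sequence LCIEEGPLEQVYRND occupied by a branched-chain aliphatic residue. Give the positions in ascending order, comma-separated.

V, L, and I make up the branched-chain aliphatic group.
Matching residues: L1, I3, L8, V11.

1, 3, 8, 11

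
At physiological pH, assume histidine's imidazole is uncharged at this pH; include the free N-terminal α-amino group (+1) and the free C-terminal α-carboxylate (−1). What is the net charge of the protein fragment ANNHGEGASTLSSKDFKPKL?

Near pH 7.4, K and R contribute +1 each, D and E contribute −1 each, and every other side chain (His included, as stated) is uncharged.
Positive (K, R): K14, K17, K19 → +3.
Negative (D, E): E6, D15 → −2.
The N-terminus (+1) and C-terminus (−1) cancel.
Net charge = (+3) + (−2) = +1.

+1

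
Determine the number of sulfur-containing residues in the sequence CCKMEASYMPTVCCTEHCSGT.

Only Cys (C) and Met (M) have a sulfur atom in the side chain.
Matching residues: C1, C2, M4, M9, C13, C14, C18.

7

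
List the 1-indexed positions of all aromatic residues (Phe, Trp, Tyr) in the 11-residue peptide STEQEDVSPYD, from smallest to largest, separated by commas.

Matching residues: Y10.

10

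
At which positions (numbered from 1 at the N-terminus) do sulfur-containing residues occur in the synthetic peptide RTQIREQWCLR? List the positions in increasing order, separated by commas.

Only Cys (C) and Met (M) have a sulfur atom in the side chain.
Matching residues: C9.

9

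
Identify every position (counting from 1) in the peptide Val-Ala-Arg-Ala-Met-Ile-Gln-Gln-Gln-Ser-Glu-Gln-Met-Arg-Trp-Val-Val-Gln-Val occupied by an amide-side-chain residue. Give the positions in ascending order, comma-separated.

7, 8, 9, 12, 18

Only N (asparagine) and Q (glutamine) carry a side-chain carboxamide.
Matching residues: Gln7, Gln8, Gln9, Gln12, Gln18.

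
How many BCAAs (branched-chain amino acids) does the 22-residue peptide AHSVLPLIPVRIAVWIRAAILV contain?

11

The BCAAs are Val, Leu, and Ile — aliphatic side chains with a branch point.
Matching residues: V4, L5, L7, I8, V10, I12, V14, I16, I20, L21, V22.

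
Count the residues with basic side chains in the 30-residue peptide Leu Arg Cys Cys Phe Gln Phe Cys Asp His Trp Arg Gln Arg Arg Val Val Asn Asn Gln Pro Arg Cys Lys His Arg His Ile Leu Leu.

10

The basic amino acids are Lys (K), Arg (R), and His (H).
Matching residues: Arg2, His10, Arg12, Arg14, Arg15, Arg22, Lys24, His25, Arg26, His27.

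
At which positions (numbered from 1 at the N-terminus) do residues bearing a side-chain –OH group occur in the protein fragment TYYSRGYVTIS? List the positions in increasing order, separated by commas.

The –OH-bearing residues are Ser, Thr (aliphatic alcohols), and Tyr (phenol).
Matching residues: T1, Y2, Y3, S4, Y7, T9, S11.

1, 2, 3, 4, 7, 9, 11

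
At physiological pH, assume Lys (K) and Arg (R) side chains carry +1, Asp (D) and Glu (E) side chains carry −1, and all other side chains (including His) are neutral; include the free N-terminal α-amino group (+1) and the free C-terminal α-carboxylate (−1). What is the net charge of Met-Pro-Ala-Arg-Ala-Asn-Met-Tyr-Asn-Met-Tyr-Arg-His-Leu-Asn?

+2

Positive (K, R): Arg4, Arg12 → +2.
Negative (D, E): none → −0.
The N-terminus (+1) and C-terminus (−1) cancel.
Net charge = (+2) + (−0) = +2.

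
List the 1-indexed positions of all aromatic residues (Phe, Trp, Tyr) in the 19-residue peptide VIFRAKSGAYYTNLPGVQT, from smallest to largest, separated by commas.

Matching residues: F3, Y10, Y11.

3, 10, 11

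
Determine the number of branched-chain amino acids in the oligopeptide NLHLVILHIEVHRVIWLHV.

Valine (V), leucine (L), and isoleucine (I) are the branched-chain amino acids.
Matching residues: L2, L4, V5, I6, L7, I9, V11, V14, I15, L17, V19.

11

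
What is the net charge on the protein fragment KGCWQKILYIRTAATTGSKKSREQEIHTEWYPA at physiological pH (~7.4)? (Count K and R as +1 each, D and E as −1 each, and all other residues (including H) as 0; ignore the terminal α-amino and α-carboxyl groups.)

+3

Positive (K, R): K1, K6, R11, K19, K20, R22 → +6.
Negative (D, E): E23, E25, E29 → −3.
Net charge = (+6) + (−3) = +3.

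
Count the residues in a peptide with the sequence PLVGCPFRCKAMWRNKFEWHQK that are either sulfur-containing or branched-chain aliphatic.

5

Sulfur-containing: C, M. Branched-chain aliphatic: I, L, V.
Sulfur-containing residues here: C5, C9, M12 (3).
Branched-chain aliphatic residues here: L2, V3 (2).
The two groups share no amino acid, so total = 3 + 2 = 5.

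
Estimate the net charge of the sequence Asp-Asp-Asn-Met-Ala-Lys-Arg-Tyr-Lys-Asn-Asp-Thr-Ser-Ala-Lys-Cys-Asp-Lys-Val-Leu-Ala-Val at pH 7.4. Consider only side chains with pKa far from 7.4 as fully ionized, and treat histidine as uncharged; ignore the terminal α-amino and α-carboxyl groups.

At pH ~7.4 the Lys and Arg side chains are protonated (+1), the Asp and Glu side chains are deprotonated (−1), and with His taken as neutral all other side chains carry no charge.
Positive (K, R): Lys6, Arg7, Lys9, Lys15, Lys18 → +5.
Negative (D, E): Asp1, Asp2, Asp11, Asp17 → −4.
Net charge = (+5) + (−4) = +1.

+1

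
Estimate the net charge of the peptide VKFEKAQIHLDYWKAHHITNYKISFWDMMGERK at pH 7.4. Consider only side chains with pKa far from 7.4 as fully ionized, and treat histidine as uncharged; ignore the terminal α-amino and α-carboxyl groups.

+2

Near pH 7.4, K and R contribute +1 each, D and E contribute −1 each, and every other side chain (His included, as stated) is uncharged.
Positive (K, R): K2, K5, K14, K22, R32, K33 → +6.
Negative (D, E): E4, D11, D27, E31 → −4.
Net charge = (+6) + (−4) = +2.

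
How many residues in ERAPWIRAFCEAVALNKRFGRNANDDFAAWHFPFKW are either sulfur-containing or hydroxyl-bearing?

1

Sulfur-containing: C, M. Hydroxyl-bearing: S, T, Y.
Sulfur-containing residues here: C10 (1).
Hydroxyl-bearing residues here: none (0).
The two groups share no amino acid, so total = 1 + 0 = 1.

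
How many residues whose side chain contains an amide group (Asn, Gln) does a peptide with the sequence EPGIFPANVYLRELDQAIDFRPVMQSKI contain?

3

Matching residues: N8, Q16, Q25.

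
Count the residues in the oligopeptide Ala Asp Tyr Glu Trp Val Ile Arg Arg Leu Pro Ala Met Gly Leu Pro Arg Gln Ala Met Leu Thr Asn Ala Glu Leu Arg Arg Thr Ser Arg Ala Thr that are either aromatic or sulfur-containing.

4

Aromatic: F, W, Y. Sulfur-containing: C, M.
Aromatic residues here: Tyr3, Trp5 (2).
Sulfur-containing residues here: Met13, Met20 (2).
The two groups share no amino acid, so total = 2 + 2 = 4.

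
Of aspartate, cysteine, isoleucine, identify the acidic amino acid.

aspartate

Aspartate (D) and glutamate (E) have carboxylic-acid side chains and are the acidic amino acids.
Of the listed options, only aspartate belongs to this group.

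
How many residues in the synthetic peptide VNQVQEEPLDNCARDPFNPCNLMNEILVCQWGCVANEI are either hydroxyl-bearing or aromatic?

Hydroxyl-bearing: S, T, Y. Aromatic: F, W, Y.
Hydroxyl-bearing residues here: none (0).
Aromatic residues here: F17, W31 (2).
(Y belongs to both groups, but none appear in this sequence.) Total = 0 + 2 = 2.

2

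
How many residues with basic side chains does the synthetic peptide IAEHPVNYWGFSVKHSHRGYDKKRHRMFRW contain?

Lysine (K), arginine (R), and histidine (H) have basic, nitrogen-containing side chains.
Matching residues: H4, K14, H15, H17, R18, K22, K23, R24, H25, R26, R29.

11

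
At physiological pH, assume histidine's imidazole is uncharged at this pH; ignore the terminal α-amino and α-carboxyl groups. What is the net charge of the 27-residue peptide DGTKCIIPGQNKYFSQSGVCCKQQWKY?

At pH ~7.4 the Lys and Arg side chains are protonated (+1), the Asp and Glu side chains are deprotonated (−1), and with His taken as neutral all other side chains carry no charge.
Positive (K, R): K4, K12, K22, K26 → +4.
Negative (D, E): D1 → −1.
Net charge = (+4) + (−1) = +3.

+3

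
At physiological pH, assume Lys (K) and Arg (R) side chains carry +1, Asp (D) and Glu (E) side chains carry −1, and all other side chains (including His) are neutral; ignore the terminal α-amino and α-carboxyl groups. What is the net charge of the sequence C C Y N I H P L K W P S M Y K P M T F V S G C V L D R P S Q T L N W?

+2

Positive (K, R): K9, K15, R27 → +3.
Negative (D, E): D26 → −1.
Net charge = (+3) + (−1) = +2.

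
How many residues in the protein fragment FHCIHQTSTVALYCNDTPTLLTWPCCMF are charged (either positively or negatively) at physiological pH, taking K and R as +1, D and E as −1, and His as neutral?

Charged side chains at pH ~7.4: K, R (positive); D, E (negative).
Matching residues: D16.

1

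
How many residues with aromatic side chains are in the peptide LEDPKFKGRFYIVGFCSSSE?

4

F, W, and Y each carry an aromatic ring on the side chain.
Matching residues: F6, F10, Y11, F15.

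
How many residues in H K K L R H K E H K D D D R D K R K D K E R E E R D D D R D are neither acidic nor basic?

Acidic: D, E. Basic: K, R, H. All other residues are neither.
Matching residues: L4.

1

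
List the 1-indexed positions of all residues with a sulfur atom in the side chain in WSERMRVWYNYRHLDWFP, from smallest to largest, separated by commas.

5

Cysteine (C, thiol) and methionine (M, thioether) are the two sulfur-containing amino acids.
Matching residues: M5.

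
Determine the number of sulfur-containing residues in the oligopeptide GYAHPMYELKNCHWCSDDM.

The sulfur-bearing residues are cysteine (–SH) and methionine (–S–CH₃).
Matching residues: M6, C12, C15, M19.

4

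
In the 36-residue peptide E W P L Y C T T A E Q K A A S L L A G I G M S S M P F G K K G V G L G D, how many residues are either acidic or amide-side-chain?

Acidic: D, E. Amide-side-chain: N, Q.
Acidic residues here: E1, E10, D36 (3).
Amide-side-chain residues here: Q11 (1).
The two groups share no amino acid, so total = 3 + 1 = 4.

4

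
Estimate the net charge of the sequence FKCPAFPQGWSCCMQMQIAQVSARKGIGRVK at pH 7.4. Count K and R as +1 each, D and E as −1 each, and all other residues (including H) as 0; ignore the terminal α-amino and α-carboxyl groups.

+5

Positive (K, R): K2, R24, K25, R29, K31 → +5.
Negative (D, E): none → −0.
Net charge = (+5) + (−0) = +5.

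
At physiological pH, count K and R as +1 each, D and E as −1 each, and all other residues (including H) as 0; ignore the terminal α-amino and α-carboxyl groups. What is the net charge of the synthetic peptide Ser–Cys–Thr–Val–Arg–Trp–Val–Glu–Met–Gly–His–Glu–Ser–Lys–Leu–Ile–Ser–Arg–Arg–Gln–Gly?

+2

Positive (K, R): Arg5, Lys14, Arg18, Arg19 → +4.
Negative (D, E): Glu8, Glu12 → −2.
Net charge = (+4) + (−2) = +2.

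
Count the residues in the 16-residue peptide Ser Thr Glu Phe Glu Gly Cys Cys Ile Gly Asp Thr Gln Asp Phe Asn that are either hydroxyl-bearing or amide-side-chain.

Hydroxyl-bearing: S, T, Y. Amide-side-chain: N, Q.
Hydroxyl-bearing residues here: Ser1, Thr2, Thr12 (3).
Amide-side-chain residues here: Gln13, Asn16 (2).
The two groups share no amino acid, so total = 3 + 2 = 5.

5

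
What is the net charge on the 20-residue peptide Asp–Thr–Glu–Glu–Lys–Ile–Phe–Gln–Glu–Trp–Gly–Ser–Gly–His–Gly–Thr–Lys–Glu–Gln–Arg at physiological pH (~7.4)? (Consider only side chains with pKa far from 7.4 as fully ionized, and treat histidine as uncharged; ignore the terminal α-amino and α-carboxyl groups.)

-2

The side chains ionized at physiological pH are Lys/Arg (+1) and Asp/Glu (−1); with His treated as neutral, nothing else contributes.
Positive (K, R): Lys5, Lys17, Arg20 → +3.
Negative (D, E): Asp1, Glu3, Glu4, Glu9, Glu18 → −5.
Net charge = (+3) + (−5) = −2.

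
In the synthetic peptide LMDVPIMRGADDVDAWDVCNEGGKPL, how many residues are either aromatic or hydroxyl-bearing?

1

Aromatic: F, W, Y. Hydroxyl-bearing: S, T, Y.
Aromatic residues here: W16 (1).
Hydroxyl-bearing residues here: none (0).
(Y belongs to both groups, but none appear in this sequence.) Total = 1 + 0 = 1.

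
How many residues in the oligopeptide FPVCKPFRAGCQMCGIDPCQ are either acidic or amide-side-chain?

3

Acidic: D, E. Amide-side-chain: N, Q.
Acidic residues here: D17 (1).
Amide-side-chain residues here: Q12, Q20 (2).
The two groups share no amino acid, so total = 1 + 2 = 3.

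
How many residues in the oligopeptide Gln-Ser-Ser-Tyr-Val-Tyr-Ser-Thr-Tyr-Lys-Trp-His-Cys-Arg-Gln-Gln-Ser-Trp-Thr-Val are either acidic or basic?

3

Acidic: D, E. Basic: H, K, R.
Acidic residues here: none (0).
Basic residues here: Lys10, His12, Arg14 (3).
The two groups share no amino acid, so total = 0 + 3 = 3.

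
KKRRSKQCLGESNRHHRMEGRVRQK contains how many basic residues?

K, R, and H are the three residues with basic side chains (ε-amine, guanidinium, and imidazole respectively).
Matching residues: K1, K2, R3, R4, K6, R14, H15, H16, R17, R21, R23, K25.

12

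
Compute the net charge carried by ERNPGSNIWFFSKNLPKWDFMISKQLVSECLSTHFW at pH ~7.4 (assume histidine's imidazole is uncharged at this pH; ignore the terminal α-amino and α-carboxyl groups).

+1

At pH ~7.4 the Lys and Arg side chains are protonated (+1), the Asp and Glu side chains are deprotonated (−1), and with His taken as neutral all other side chains carry no charge.
Positive (K, R): R2, K13, K17, K24 → +4.
Negative (D, E): E1, D19, E29 → −3.
Net charge = (+4) + (−3) = +1.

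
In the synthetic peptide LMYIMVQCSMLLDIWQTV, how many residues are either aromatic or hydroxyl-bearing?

4

Aromatic: F, W, Y. Hydroxyl-bearing: S, T, Y.
Aromatic residues here: Y3, W15 (2).
Hydroxyl-bearing residues here: Y3, S9, T17 (3).
Y is in both groups, so the 1 Y residue must not be double-counted.
Total = 2 + 3 − 1 = 4.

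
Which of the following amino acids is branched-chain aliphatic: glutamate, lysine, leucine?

V, L, and I make up the branched-chain aliphatic group.
Of the listed options, only leucine belongs to this group.

leucine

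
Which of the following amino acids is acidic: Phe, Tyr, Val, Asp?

The acidic residues are Asp (D) and Glu (E), whose side chains end in a carboxylate group.
Of the listed options, only Asp belongs to this group.

Asp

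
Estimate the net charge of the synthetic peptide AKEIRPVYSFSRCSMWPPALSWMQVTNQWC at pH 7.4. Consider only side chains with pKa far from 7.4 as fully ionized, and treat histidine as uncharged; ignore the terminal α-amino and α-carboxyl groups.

Near pH 7.4, K and R contribute +1 each, D and E contribute −1 each, and every other side chain (His included, as stated) is uncharged.
Positive (K, R): K2, R5, R12 → +3.
Negative (D, E): E3 → −1.
Net charge = (+3) + (−1) = +2.

+2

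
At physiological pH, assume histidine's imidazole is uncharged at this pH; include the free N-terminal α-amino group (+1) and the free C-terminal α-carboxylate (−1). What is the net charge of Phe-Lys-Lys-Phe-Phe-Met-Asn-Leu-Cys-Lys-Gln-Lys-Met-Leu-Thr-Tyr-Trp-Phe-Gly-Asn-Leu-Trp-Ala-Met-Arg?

The side chains ionized at physiological pH are Lys/Arg (+1) and Asp/Glu (−1); with His treated as neutral, nothing else contributes.
Positive (K, R): Lys2, Lys3, Lys10, Lys12, Arg25 → +5.
Negative (D, E): none → −0.
The N-terminus (+1) and C-terminus (−1) cancel.
Net charge = (+5) + (−0) = +5.

+5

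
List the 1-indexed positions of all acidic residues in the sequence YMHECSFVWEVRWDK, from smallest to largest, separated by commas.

4, 10, 14

The acidic residues are Asp (D) and Glu (E), whose side chains end in a carboxylate group.
Matching residues: E4, E10, D14.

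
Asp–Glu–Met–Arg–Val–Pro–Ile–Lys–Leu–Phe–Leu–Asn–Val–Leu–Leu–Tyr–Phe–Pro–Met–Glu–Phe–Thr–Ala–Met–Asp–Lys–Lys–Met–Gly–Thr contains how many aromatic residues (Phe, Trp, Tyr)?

Matching residues: Phe10, Tyr16, Phe17, Phe21.

4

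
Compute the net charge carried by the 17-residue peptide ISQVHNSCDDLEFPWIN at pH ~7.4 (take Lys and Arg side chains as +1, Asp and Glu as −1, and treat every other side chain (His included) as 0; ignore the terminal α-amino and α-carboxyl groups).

Positive (K, R): none → +0.
Negative (D, E): D9, D10, E12 → −3.
Net charge = (+0) + (−3) = −3.

-3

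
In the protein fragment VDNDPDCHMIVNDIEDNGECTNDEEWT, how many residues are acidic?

10

Aspartate (D) and glutamate (E) have carboxylic-acid side chains and are the acidic amino acids.
Matching residues: D2, D4, D6, D13, E15, D16, E19, D23, E24, E25.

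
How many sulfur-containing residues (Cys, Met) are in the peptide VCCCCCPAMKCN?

7

Matching residues: C2, C3, C4, C5, C6, M9, C11.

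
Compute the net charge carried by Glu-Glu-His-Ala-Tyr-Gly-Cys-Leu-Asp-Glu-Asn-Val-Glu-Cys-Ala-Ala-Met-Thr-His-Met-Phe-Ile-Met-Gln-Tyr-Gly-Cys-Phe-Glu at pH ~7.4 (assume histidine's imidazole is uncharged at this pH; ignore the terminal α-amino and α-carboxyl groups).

-6

The side chains ionized at physiological pH are Lys/Arg (+1) and Asp/Glu (−1); with His treated as neutral, nothing else contributes.
Positive (K, R): none → +0.
Negative (D, E): Glu1, Glu2, Asp9, Glu10, Glu13, Glu29 → −6.
Net charge = (+0) + (−6) = −6.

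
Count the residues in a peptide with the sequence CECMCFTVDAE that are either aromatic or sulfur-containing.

5

Aromatic: F, W, Y. Sulfur-containing: C, M.
Aromatic residues here: F6 (1).
Sulfur-containing residues here: C1, C3, M4, C5 (4).
The two groups share no amino acid, so total = 1 + 4 = 5.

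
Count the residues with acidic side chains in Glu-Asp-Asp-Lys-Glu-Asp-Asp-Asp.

The acidic residues are Asp (D) and Glu (E), whose side chains end in a carboxylate group.
Matching residues: Glu1, Asp2, Asp3, Glu5, Asp6, Asp7, Asp8.

7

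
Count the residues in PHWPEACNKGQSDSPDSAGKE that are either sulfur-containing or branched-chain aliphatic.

Sulfur-containing: C, M. Branched-chain aliphatic: I, L, V.
Sulfur-containing residues here: C7 (1).
Branched-chain aliphatic residues here: none (0).
The two groups share no amino acid, so total = 1 + 0 = 1.

1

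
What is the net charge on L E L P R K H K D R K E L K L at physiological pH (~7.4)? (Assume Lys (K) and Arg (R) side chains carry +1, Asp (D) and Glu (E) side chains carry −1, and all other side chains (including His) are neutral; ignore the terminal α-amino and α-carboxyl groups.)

Positive (K, R): R5, K6, K8, R10, K11, K14 → +6.
Negative (D, E): E2, D9, E12 → −3.
Net charge = (+6) + (−3) = +3.

+3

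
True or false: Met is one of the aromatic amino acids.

False

F, W, and Y each carry an aromatic ring on the side chain.
Methionine is not in this group.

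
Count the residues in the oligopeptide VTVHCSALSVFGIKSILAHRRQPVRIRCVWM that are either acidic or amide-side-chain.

Acidic: D, E. Amide-side-chain: N, Q.
Acidic residues here: none (0).
Amide-side-chain residues here: Q22 (1).
The two groups share no amino acid, so total = 0 + 1 = 1.

1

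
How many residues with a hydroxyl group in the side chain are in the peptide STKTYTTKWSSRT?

9

The –OH-bearing residues are Ser, Thr (aliphatic alcohols), and Tyr (phenol).
Matching residues: S1, T2, T4, Y5, T6, T7, S10, S11, T13.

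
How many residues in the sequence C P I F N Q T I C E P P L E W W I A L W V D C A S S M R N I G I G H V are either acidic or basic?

5

Acidic: D, E. Basic: H, K, R.
Acidic residues here: E10, E14, D22 (3).
Basic residues here: R28, H34 (2).
The two groups share no amino acid, so total = 3 + 2 = 5.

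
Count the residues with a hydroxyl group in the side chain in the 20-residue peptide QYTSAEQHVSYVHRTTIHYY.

The –OH-bearing residues are Ser, Thr (aliphatic alcohols), and Tyr (phenol).
Matching residues: Y2, T3, S4, S10, Y11, T15, T16, Y19, Y20.

9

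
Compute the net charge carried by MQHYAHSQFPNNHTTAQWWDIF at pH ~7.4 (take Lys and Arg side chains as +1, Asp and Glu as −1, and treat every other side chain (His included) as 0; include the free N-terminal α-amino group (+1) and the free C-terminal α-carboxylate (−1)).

-1

Positive (K, R): none → +0.
Negative (D, E): D20 → −1.
The N-terminus (+1) and C-terminus (−1) cancel.
Net charge = (+0) + (−1) = −1.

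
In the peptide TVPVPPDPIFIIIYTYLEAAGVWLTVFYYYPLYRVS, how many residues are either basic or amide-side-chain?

1

Basic: H, K, R. Amide-side-chain: N, Q.
Basic residues here: R34 (1).
Amide-side-chain residues here: none (0).
The two groups share no amino acid, so total = 1 + 0 = 1.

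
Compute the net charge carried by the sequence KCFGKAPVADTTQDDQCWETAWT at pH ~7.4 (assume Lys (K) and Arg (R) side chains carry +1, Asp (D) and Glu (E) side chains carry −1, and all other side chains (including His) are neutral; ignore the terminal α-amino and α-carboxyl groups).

Positive (K, R): K1, K5 → +2.
Negative (D, E): D10, D14, D15, E19 → −4.
Net charge = (+2) + (−4) = −2.

-2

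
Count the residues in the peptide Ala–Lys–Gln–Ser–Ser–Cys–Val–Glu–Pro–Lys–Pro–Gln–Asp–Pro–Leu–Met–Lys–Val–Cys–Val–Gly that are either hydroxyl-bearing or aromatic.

Hydroxyl-bearing: S, T, Y. Aromatic: F, W, Y.
Hydroxyl-bearing residues here: Ser4, Ser5 (2).
Aromatic residues here: none (0).
(Y belongs to both groups, but none appear in this sequence.) Total = 2 + 0 = 2.

2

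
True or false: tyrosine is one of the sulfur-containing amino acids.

False

Only Cys (C) and Met (M) have a sulfur atom in the side chain.
Tyrosine is not in this group.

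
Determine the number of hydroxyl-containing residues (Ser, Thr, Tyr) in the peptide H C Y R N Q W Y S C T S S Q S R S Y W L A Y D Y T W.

Matching residues: Y3, Y8, S9, T11, S12, S13, S15, S17, Y18, Y22, Y24, T25.

12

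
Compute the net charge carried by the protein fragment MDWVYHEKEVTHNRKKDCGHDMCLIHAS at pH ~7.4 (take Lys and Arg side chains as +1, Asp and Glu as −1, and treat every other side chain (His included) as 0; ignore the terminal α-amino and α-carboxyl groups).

-1

Positive (K, R): K8, R14, K15, K16 → +4.
Negative (D, E): D2, E7, E9, D17, D21 → −5.
Net charge = (+4) + (−5) = −1.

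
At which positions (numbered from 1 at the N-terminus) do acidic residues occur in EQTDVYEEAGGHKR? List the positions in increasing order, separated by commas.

The acidic residues are Asp (D) and Glu (E), whose side chains end in a carboxylate group.
Matching residues: E1, D4, E7, E8.

1, 4, 7, 8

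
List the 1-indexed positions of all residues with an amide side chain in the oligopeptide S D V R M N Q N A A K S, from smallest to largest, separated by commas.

6, 7, 8

Asparagine (N) and glutamine (Q) have uncharged amide side chains.
Matching residues: N6, Q7, N8.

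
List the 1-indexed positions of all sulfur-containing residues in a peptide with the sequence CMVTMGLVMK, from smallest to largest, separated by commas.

1, 2, 5, 9

Cysteine (C, thiol) and methionine (M, thioether) are the two sulfur-containing amino acids.
Matching residues: C1, M2, M5, M9.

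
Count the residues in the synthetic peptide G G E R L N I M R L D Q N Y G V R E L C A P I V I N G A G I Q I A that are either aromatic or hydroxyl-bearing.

1

Aromatic: F, W, Y. Hydroxyl-bearing: S, T, Y.
Aromatic residues here: Y14 (1).
Hydroxyl-bearing residues here: Y14 (1).
Y is in both groups, so the 1 Y residue must not be double-counted.
Total = 1 + 1 − 1 = 1.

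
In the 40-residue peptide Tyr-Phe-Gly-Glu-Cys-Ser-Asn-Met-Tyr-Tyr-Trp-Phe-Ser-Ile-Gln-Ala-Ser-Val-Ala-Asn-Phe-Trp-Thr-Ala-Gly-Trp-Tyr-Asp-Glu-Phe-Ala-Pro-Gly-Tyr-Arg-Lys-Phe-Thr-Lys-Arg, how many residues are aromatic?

13

Phenylalanine (F), tryptophan (W), and tyrosine (Y) have aromatic ring side chains.
Matching residues: Tyr1, Phe2, Tyr9, Tyr10, Trp11, Phe12, Phe21, Trp22, Trp26, Tyr27, Phe30, Tyr34, Phe37.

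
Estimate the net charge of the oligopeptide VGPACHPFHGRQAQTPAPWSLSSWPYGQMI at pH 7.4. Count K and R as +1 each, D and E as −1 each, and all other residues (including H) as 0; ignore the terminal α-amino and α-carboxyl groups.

+1

Positive (K, R): R11 → +1.
Negative (D, E): none → −0.
Net charge = (+1) + (−0) = +1.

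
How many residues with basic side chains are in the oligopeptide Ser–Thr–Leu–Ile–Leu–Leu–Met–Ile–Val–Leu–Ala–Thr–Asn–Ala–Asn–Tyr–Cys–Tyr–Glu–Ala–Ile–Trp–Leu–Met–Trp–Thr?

0

K, R, and H are the three residues with basic side chains (ε-amine, guanidinium, and imidazole respectively).
None of the 26 residues belong to this group.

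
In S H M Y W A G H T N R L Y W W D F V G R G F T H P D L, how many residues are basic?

5

Lysine (K), arginine (R), and histidine (H) have basic, nitrogen-containing side chains.
Matching residues: H2, H8, R11, R20, H24.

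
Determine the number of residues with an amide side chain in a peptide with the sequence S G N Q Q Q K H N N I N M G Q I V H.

Only N (asparagine) and Q (glutamine) carry a side-chain carboxamide.
Matching residues: N3, Q4, Q5, Q6, N9, N10, N12, Q15.

8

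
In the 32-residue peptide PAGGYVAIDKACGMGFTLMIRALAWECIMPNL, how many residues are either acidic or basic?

4

Acidic: D, E. Basic: H, K, R.
Acidic residues here: D9, E26 (2).
Basic residues here: K10, R21 (2).
The two groups share no amino acid, so total = 2 + 2 = 4.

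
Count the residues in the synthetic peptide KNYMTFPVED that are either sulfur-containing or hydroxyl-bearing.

3

Sulfur-containing: C, M. Hydroxyl-bearing: S, T, Y.
Sulfur-containing residues here: M4 (1).
Hydroxyl-bearing residues here: Y3, T5 (2).
The two groups share no amino acid, so total = 1 + 2 = 3.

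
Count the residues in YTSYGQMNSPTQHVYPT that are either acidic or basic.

1

Acidic: D, E. Basic: H, K, R.
Acidic residues here: none (0).
Basic residues here: H13 (1).
The two groups share no amino acid, so total = 0 + 1 = 1.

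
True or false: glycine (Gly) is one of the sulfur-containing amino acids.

False

The sulfur-bearing residues are cysteine (–SH) and methionine (–S–CH₃).
Glycine is not in this group.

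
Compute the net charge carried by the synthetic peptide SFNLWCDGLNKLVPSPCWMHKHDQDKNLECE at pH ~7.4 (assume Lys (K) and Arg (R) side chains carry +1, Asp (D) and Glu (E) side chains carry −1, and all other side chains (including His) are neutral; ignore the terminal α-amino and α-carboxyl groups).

-2

Positive (K, R): K11, K21, K26 → +3.
Negative (D, E): D7, D23, D25, E29, E31 → −5.
Net charge = (+3) + (−5) = −2.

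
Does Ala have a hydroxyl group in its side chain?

No

The –OH-bearing residues are Ser, Thr (aliphatic alcohols), and Tyr (phenol).
Alanine is not in this group.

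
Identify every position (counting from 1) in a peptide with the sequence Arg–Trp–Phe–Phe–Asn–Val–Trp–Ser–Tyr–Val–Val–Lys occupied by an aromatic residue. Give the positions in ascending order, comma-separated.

2, 3, 4, 7, 9

The aromatic amino acids are Phe (F, benzyl), Trp (W, indole), and Tyr (Y, phenol).
Matching residues: Trp2, Phe3, Phe4, Trp7, Tyr9.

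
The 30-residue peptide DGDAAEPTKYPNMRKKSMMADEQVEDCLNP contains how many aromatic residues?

F, W, and Y each carry an aromatic ring on the side chain.
Matching residues: Y10.

1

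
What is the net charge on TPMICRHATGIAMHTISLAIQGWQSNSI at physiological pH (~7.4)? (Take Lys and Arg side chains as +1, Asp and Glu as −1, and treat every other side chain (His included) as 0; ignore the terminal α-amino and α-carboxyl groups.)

Positive (K, R): R6 → +1.
Negative (D, E): none → −0.
Net charge = (+1) + (−0) = +1.

+1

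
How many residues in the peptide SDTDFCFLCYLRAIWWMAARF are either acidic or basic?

Acidic: D, E. Basic: H, K, R.
Acidic residues here: D2, D4 (2).
Basic residues here: R12, R20 (2).
The two groups share no amino acid, so total = 2 + 2 = 4.

4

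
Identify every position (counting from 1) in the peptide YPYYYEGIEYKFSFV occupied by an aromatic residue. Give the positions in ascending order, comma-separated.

1, 3, 4, 5, 10, 12, 14

F, W, and Y each carry an aromatic ring on the side chain.
Matching residues: Y1, Y3, Y4, Y5, Y10, F12, F14.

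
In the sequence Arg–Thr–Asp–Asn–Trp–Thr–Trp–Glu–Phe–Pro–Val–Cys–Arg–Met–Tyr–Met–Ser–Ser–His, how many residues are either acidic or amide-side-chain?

Acidic: D, E. Amide-side-chain: N, Q.
Acidic residues here: Asp3, Glu8 (2).
Amide-side-chain residues here: Asn4 (1).
The two groups share no amino acid, so total = 2 + 1 = 3.

3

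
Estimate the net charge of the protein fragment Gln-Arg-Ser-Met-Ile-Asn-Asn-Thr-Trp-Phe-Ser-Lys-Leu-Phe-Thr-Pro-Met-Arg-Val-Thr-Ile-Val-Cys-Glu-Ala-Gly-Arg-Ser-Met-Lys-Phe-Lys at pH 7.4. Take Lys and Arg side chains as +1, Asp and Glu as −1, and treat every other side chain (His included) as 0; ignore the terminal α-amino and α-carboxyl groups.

Positive (K, R): Arg2, Lys12, Arg18, Arg27, Lys30, Lys32 → +6.
Negative (D, E): Glu24 → −1.
Net charge = (+6) + (−1) = +5.

+5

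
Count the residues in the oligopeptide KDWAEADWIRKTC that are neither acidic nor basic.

7

Acidic: D, E. Basic: K, R, H. All other residues are neither.
Matching residues: W3, A4, A6, W8, I9, T12, C13.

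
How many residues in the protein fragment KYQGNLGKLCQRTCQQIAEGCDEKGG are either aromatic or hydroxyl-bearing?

2

Aromatic: F, W, Y. Hydroxyl-bearing: S, T, Y.
Aromatic residues here: Y2 (1).
Hydroxyl-bearing residues here: Y2, T13 (2).
Y is in both groups, so the 1 Y residue must not be double-counted.
Total = 1 + 2 − 1 = 2.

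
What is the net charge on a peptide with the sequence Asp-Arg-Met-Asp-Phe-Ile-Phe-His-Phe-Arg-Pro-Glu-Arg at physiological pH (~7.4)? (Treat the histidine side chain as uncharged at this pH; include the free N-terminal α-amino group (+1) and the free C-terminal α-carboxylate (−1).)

At pH ~7.4 the Lys and Arg side chains are protonated (+1), the Asp and Glu side chains are deprotonated (−1), and with His taken as neutral all other side chains carry no charge.
Positive (K, R): Arg2, Arg10, Arg13 → +3.
Negative (D, E): Asp1, Asp4, Glu12 → −3.
The N-terminus (+1) and C-terminus (−1) cancel.
Net charge = (+3) + (−3) = 0.

0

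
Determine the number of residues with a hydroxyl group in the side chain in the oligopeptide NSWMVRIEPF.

1

Serine (S), threonine (T), and tyrosine (Y) each carry a hydroxyl group on the side chain.
Matching residues: S2.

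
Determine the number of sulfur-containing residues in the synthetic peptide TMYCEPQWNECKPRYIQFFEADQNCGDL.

Only Cys (C) and Met (M) have a sulfur atom in the side chain.
Matching residues: M2, C4, C11, C25.

4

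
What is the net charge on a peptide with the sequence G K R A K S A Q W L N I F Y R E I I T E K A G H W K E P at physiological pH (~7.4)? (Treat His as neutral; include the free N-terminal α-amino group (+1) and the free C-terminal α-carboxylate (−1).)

+3

Near pH 7.4, K and R contribute +1 each, D and E contribute −1 each, and every other side chain (His included, as stated) is uncharged.
Positive (K, R): K2, R3, K5, R15, K21, K26 → +6.
Negative (D, E): E16, E20, E27 → −3.
The N-terminus (+1) and C-terminus (−1) cancel.
Net charge = (+6) + (−3) = +3.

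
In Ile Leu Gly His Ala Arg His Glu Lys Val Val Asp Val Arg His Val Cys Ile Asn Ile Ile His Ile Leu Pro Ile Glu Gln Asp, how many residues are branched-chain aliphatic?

V, L, and I make up the branched-chain aliphatic group.
Matching residues: Ile1, Leu2, Val10, Val11, Val13, Val16, Ile18, Ile20, Ile21, Ile23, Leu24, Ile26.

12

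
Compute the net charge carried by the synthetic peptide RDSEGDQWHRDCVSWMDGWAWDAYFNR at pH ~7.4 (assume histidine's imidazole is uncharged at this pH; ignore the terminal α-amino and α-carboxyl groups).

-3

At pH ~7.4 the Lys and Arg side chains are protonated (+1), the Asp and Glu side chains are deprotonated (−1), and with His taken as neutral all other side chains carry no charge.
Positive (K, R): R1, R10, R27 → +3.
Negative (D, E): D2, E4, D6, D11, D17, D22 → −6.
Net charge = (+3) + (−6) = −3.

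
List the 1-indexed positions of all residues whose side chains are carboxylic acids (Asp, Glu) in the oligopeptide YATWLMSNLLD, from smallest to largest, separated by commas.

Matching residues: D11.

11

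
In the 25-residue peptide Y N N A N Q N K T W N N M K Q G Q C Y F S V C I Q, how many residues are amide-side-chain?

10

The amide-side-chain residues are Asn (N) and Gln (Q).
Matching residues: N2, N3, N5, Q6, N7, N11, N12, Q15, Q17, Q25.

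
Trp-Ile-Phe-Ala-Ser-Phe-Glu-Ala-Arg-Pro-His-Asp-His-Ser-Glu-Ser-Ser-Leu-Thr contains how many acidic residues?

The acidic residues are Asp (D) and Glu (E), whose side chains end in a carboxylate group.
Matching residues: Glu7, Asp12, Glu15.

3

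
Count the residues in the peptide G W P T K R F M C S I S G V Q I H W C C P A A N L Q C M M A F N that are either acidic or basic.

Acidic: D, E. Basic: H, K, R.
Acidic residues here: none (0).
Basic residues here: K5, R6, H17 (3).
The two groups share no amino acid, so total = 0 + 3 = 3.

3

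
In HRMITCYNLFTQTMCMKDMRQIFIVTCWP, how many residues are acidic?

1

Only D (aspartate) and E (glutamate) carry a side-chain carboxylic acid.
Matching residues: D18.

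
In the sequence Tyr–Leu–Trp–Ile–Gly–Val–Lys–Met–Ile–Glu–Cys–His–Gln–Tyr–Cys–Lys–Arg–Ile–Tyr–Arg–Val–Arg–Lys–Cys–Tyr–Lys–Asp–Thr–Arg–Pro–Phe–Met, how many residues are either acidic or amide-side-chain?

3

Acidic: D, E. Amide-side-chain: N, Q.
Acidic residues here: Glu10, Asp27 (2).
Amide-side-chain residues here: Gln13 (1).
The two groups share no amino acid, so total = 2 + 1 = 3.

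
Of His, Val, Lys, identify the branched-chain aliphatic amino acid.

V, L, and I make up the branched-chain aliphatic group.
Of the listed options, only Val belongs to this group.

Val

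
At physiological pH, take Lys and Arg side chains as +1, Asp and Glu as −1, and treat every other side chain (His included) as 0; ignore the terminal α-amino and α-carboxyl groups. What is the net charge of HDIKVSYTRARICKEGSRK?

Positive (K, R): K4, R9, R11, K14, R18, K19 → +6.
Negative (D, E): D2, E15 → −2.
Net charge = (+6) + (−2) = +4.

+4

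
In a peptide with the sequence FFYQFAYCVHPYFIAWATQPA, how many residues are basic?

1

K, R, and H are the three residues with basic side chains (ε-amine, guanidinium, and imidazole respectively).
Matching residues: H10.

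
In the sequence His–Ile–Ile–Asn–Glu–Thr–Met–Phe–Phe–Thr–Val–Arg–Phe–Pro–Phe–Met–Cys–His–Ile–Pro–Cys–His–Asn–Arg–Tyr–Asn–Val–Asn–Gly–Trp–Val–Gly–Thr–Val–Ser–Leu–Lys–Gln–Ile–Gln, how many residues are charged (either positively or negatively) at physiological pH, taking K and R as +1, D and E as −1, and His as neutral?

Charged side chains at pH ~7.4: K, R (positive); D, E (negative).
Matching residues: Glu5, Arg12, Arg24, Lys37.

4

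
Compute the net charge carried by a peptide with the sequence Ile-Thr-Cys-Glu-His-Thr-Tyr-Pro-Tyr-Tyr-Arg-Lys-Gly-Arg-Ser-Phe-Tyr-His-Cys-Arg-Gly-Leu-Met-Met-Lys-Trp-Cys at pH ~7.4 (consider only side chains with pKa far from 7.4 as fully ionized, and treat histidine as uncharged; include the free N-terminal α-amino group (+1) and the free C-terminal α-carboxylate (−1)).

+4

At pH ~7.4 the Lys and Arg side chains are protonated (+1), the Asp and Glu side chains are deprotonated (−1), and with His taken as neutral all other side chains carry no charge.
Positive (K, R): Arg11, Lys12, Arg14, Arg20, Lys25 → +5.
Negative (D, E): Glu4 → −1.
The N-terminus (+1) and C-terminus (−1) cancel.
Net charge = (+5) + (−1) = +4.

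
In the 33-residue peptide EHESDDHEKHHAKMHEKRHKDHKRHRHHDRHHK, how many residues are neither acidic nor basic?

3

Acidic: D, E. Basic: K, R, H. All other residues are neither.
Matching residues: S4, A12, M14.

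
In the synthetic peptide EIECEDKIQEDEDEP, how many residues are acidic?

Only D (aspartate) and E (glutamate) carry a side-chain carboxylic acid.
Matching residues: E1, E3, E5, D6, E10, D11, E12, D13, E14.

9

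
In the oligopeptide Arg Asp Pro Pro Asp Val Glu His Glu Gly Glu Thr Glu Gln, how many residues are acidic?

6

Aspartate (D) and glutamate (E) have carboxylic-acid side chains and are the acidic amino acids.
Matching residues: Asp2, Asp5, Glu7, Glu9, Glu11, Glu13.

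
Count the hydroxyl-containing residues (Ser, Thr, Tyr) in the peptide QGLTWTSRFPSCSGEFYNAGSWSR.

Matching residues: T4, T6, S7, S11, S13, Y17, S21, S23.

8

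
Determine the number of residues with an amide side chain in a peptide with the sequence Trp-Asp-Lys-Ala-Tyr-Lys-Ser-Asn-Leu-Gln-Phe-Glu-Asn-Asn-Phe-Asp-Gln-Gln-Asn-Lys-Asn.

Asparagine (N) and glutamine (Q) have uncharged amide side chains.
Matching residues: Asn8, Gln10, Asn13, Asn14, Gln17, Gln18, Asn19, Asn21.

8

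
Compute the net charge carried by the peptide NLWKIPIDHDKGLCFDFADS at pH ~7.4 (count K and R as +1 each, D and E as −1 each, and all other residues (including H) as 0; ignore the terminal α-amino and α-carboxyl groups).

-2

Positive (K, R): K4, K11 → +2.
Negative (D, E): D8, D10, D16, D19 → −4.
Net charge = (+2) + (−4) = −2.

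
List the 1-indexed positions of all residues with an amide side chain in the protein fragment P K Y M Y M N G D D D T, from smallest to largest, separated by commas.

7

Asparagine (N) and glutamine (Q) have uncharged amide side chains.
Matching residues: N7.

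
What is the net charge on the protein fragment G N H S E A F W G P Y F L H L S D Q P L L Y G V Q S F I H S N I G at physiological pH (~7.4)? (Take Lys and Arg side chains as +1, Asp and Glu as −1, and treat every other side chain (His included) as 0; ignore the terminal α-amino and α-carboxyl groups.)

-2

Positive (K, R): none → +0.
Negative (D, E): E5, D17 → −2.
Net charge = (+0) + (−2) = −2.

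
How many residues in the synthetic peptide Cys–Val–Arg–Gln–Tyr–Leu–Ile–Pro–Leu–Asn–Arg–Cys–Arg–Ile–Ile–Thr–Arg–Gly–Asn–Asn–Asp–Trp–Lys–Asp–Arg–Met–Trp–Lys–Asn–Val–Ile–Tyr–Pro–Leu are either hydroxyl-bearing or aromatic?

5

Hydroxyl-bearing: S, T, Y. Aromatic: F, W, Y.
Hydroxyl-bearing residues here: Tyr5, Thr16, Tyr32 (3).
Aromatic residues here: Tyr5, Trp22, Trp27, Tyr32 (4).
Y is in both groups, so the 2 Y residues must not be double-counted.
Total = 3 + 4 − 2 = 5.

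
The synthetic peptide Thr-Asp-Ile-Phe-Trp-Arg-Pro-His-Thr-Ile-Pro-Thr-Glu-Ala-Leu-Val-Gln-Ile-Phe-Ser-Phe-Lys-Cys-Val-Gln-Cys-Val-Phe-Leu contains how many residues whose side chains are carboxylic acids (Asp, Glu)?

2

Matching residues: Asp2, Glu13.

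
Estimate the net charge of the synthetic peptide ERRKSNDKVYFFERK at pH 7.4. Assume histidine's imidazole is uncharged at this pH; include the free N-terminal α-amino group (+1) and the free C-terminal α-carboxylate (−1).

At pH ~7.4 the Lys and Arg side chains are protonated (+1), the Asp and Glu side chains are deprotonated (−1), and with His taken as neutral all other side chains carry no charge.
Positive (K, R): R2, R3, K4, K8, R14, K15 → +6.
Negative (D, E): E1, D7, E13 → −3.
The N-terminus (+1) and C-terminus (−1) cancel.
Net charge = (+6) + (−3) = +3.

+3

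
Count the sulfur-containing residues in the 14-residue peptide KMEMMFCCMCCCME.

10

The sulfur-bearing residues are cysteine (–SH) and methionine (–S–CH₃).
Matching residues: M2, M4, M5, C7, C8, M9, C10, C11, C12, M13.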